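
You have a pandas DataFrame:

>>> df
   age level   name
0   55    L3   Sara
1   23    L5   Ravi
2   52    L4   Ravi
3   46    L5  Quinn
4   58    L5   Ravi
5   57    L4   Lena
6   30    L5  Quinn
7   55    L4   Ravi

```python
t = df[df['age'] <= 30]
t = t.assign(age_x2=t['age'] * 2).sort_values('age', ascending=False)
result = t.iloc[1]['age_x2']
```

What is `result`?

filter rows where age <= 30:
   age level   name
1   23    L5   Ravi
6   30    L5  Quinn
add column age_x2 = t['age'] * 2:
   age level   name  age_x2
1   23    L5   Ravi      46
6   30    L5  Quinn      60
sort by age descending:
   age level   name  age_x2
6   30    L5  Quinn      60
1   23    L5   Ravi      46
Reading off the value at position 1, column 'age_x2', we get 46.

46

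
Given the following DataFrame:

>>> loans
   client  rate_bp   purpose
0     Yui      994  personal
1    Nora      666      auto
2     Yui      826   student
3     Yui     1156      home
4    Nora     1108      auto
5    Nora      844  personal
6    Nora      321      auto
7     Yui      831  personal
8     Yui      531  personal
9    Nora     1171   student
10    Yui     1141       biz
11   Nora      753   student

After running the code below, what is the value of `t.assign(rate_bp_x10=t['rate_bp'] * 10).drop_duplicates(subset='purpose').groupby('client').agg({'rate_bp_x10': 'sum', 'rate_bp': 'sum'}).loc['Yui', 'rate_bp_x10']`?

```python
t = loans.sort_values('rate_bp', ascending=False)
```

32910

sort by rate_bp descending:
   client  rate_bp   purpose
9    Nora     1171   student
3     Yui     1156      home
10    Yui     1141       biz
4    Nora     1108      auto
0     Yui      994  personal
5    Nora      844  personal
7     Yui      831  personal
2     Yui      826   student
11   Nora      753   student
1    Nora      666      auto
8     Yui      531  personal
6    Nora      321      auto
add column rate_bp_x10 = t['rate_bp'] * 10:
   client  rate_bp   purpose  rate_bp_x10
9    Nora     1171   student        11710
3     Yui     1156      home        11560
10    Yui     1141       biz        11410
4    Nora     1108      auto        11080
0     Yui      994  personal         9940
5    Nora      844  personal         8440
7     Yui      831  personal         8310
2     Yui      826   student         8260
11   Nora      753   student         7530
1    Nora      666      auto         6660
8     Yui      531  personal         5310
6    Nora      321      auto         3210
drop duplicate purpose (keep=first):
   client  rate_bp   purpose  rate_bp_x10
9    Nora     1171   student        11710
3     Yui     1156      home        11560
10    Yui     1141       biz        11410
4    Nora     1108      auto        11080
0     Yui      994  personal         9940
group by client: sum(rate_bp_x10), sum(rate_bp):
        rate_bp_x10  rate_bp
client                      
Nora          22790     2279
Yui           32910     3291
Reading off the value at row 'Yui', column 'rate_bp_x10', we get 32910.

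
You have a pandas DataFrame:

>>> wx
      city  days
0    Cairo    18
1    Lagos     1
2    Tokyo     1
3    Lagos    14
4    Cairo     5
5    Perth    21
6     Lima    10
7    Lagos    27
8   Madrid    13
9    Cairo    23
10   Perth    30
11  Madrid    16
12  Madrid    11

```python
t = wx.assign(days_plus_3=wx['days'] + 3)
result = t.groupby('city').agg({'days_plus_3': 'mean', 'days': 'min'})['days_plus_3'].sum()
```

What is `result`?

97.1666666667

add column days_plus_3 = wx['days'] + 3:
      city  days  days_plus_3
0    Cairo    18           21
1    Lagos     1            4
2    Tokyo     1            4
3    Lagos    14           17
4    Cairo     5            8
5    Perth    21           24
6     Lima    10           13
7    Lagos    27           30
8   Madrid    13           16
9    Cairo    23           26
10   Perth    30           33
11  Madrid    16           19
12  Madrid    11           14
group by city: mean(days_plus_3), min(days):
        days_plus_3  days
city                     
Cairo     18.333333     5
Lagos     17.000000     1
Lima      13.000000    10
Madrid    16.333333    11
Perth     28.500000    21
Tokyo      4.000000     1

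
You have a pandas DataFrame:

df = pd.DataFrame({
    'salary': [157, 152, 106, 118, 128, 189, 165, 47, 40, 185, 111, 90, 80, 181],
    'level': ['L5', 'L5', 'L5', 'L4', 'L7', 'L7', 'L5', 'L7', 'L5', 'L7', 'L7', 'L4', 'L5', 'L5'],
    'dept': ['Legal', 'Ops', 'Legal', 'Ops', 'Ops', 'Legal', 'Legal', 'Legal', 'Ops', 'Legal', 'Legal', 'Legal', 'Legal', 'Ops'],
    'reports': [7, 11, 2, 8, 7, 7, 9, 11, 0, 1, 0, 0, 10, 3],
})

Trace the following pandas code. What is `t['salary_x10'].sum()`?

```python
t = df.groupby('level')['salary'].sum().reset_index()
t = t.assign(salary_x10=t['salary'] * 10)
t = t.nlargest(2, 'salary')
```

15410

group by level, sum of salary:
level
L4    208
L5    881
L7    660
Name: salary, dtype: int64
reset_index():
  level  salary
0    L4     208
1    L5     881
2    L7     660
add column salary_x10 = t['salary'] * 10:
  level  salary  salary_x10
0    L4     208        2080
1    L5     881        8810
2    L7     660        6600
take 2 rows with largest salary:
  level  salary  salary_x10
1    L5     881        8810
2    L7     660        6600
Taking the sum of column 'salary_x10' gives 15410.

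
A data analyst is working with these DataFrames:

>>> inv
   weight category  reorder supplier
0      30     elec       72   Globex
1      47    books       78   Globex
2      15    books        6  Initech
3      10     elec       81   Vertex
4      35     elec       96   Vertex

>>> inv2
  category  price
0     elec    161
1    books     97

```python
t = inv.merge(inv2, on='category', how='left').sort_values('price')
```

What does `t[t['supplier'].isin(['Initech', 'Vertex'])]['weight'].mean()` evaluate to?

20.0

merge on 'category' (how='left') → 5 rows:
   weight category  reorder supplier  price
0      30     elec       72   Globex    161
1      47    books       78   Globex     97
2      15    books        6  Initech     97
3      10     elec       81   Vertex    161
4      35     elec       96   Vertex    161
sort by price:
   weight category  reorder supplier  price
1      47    books       78   Globex     97
2      15    books        6  Initech     97
0      30     elec       72   Globex    161
3      10     elec       81   Vertex    161
4      35     elec       96   Vertex    161
filter rows where supplier in ['Initech', 'Vertex']:
   weight category  reorder supplier  price
2      15    books        6  Initech     97
3      10     elec       81   Vertex    161
4      35     elec       96   Vertex    161
Taking the mean of column 'weight' gives 20.0.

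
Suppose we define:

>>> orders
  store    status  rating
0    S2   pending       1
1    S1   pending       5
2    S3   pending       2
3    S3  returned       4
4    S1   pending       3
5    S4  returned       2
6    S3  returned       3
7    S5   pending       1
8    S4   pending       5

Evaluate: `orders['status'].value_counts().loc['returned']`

value_counts of status:
status
pending     6
returned    3
Name: count, dtype: int64
Finally, value at index 'returned' = 3.

3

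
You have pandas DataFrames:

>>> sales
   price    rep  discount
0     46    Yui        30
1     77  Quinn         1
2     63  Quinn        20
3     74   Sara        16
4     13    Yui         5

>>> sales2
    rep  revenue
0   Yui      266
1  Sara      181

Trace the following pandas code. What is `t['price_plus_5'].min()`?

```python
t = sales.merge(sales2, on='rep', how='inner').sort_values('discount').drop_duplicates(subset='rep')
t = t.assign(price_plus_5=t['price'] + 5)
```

merge on 'rep' (how='inner') → 3 rows:
   price   rep  discount  revenue
0     46   Yui        30      266
1     74  Sara        16      181
2     13   Yui         5      266
sort by discount:
   price   rep  discount  revenue
2     13   Yui         5      266
1     74  Sara        16      181
0     46   Yui        30      266
drop duplicate rep (keep=first):
   price   rep  discount  revenue
2     13   Yui         5      266
1     74  Sara        16      181
add column price_plus_5 = t['price'] + 5:
   price   rep  discount  revenue  price_plus_5
2     13   Yui         5      266            18
1     74  Sara        16      181            79
Finally, min of column 'price_plus_5' = 18.

18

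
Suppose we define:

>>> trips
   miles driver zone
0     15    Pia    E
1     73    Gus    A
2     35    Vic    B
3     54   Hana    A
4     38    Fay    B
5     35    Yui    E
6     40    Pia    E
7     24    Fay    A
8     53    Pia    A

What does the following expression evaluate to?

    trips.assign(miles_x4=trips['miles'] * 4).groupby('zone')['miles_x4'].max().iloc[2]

add column miles_x4 = trips['miles'] * 4:
   miles driver zone  miles_x4
0     15    Pia    E        60
1     73    Gus    A       292
2     35    Vic    B       140
3     54   Hana    A       216
4     38    Fay    B       152
5     35    Yui    E       140
6     40    Pia    E       160
7     24    Fay    A        96
8     53    Pia    A       212
group by zone, max of miles_x4:
zone
A    292
B    152
E    160
Name: miles_x4, dtype: int64

160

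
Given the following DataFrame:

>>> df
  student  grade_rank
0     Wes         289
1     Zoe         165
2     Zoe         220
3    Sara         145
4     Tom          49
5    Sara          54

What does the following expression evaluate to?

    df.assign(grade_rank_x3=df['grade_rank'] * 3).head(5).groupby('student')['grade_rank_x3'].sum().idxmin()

Tom

add column grade_rank_x3 = df['grade_rank'] * 3:
  student  grade_rank  grade_rank_x3
0     Wes         289            867
1     Zoe         165            495
2     Zoe         220            660
3    Sara         145            435
4     Tom          49            147
5    Sara          54            162
take first 5 rows:
  student  grade_rank  grade_rank_x3
0     Wes         289            867
1     Zoe         165            495
2     Zoe         220            660
3    Sara         145            435
4     Tom          49            147
group by student, sum of grade_rank_x3:
student
Sara     435
Tom      147
Wes      867
Zoe     1155
Name: grade_rank_x3, dtype: int64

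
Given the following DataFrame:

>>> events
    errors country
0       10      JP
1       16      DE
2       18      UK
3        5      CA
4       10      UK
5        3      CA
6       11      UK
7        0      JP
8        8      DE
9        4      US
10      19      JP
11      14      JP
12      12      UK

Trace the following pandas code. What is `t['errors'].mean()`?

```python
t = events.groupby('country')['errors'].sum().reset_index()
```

group by country, sum of errors:
country
CA     8
DE    24
JP    43
UK    51
US     4
Name: errors, dtype: int64
reset_index():
  country  errors
0      CA       8
1      DE      24
2      JP      43
3      UK      51
4      US       4
Reading off the mean of column 'errors', we get 26.0.

26.0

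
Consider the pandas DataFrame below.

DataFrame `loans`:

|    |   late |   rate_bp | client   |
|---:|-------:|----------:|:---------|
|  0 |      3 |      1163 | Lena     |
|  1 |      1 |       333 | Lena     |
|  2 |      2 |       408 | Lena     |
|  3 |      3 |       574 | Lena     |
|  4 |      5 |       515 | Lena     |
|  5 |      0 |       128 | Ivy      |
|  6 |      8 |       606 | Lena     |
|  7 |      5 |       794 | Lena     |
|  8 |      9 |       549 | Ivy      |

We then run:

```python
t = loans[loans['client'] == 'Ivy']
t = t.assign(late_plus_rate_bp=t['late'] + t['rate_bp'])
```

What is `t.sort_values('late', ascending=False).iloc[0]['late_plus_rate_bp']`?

558

filter rows where client == 'Ivy':
   late  rate_bp client
5     0      128    Ivy
8     9      549    Ivy
add column late_plus_rate_bp = t['late'] + t['rate_bp']:
   late  rate_bp client  late_plus_rate_bp
5     0      128    Ivy                128
8     9      549    Ivy                558
sort by late descending:
   late  rate_bp client  late_plus_rate_bp
8     9      549    Ivy                558
5     0      128    Ivy                128
Then the value at position 0, column 'late_plus_rate_bp': 558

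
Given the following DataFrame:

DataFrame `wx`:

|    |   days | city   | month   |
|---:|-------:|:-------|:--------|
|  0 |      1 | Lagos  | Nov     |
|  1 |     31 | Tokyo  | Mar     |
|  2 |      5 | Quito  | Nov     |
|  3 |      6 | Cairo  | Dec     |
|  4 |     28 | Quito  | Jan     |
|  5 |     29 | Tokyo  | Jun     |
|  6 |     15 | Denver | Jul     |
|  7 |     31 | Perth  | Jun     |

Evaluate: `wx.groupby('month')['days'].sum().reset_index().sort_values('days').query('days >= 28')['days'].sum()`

group by month, sum of days:
month
Dec     6
Jan    28
Jul    15
Jun    60
Mar    31
Nov     6
Name: days, dtype: int64
reset_index():
  month  days
0   Dec     6
1   Jan    28
2   Jul    15
3   Jun    60
4   Mar    31
5   Nov     6
sort by days:
  month  days
0   Dec     6
5   Nov     6
2   Jul    15
1   Jan    28
4   Mar    31
3   Jun    60
filter rows where days >= 28:
  month  days
1   Jan    28
4   Mar    31
3   Jun    60
sum of column 'days' → 119

119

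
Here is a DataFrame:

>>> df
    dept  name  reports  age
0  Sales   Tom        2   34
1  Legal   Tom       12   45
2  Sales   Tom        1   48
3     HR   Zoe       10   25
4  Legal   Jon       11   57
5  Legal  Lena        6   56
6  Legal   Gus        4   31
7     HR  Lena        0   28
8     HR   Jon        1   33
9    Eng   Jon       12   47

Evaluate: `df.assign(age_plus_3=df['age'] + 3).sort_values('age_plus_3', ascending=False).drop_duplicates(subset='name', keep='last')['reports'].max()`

10

add column age_plus_3 = df['age'] + 3:
    dept  name  reports  age  age_plus_3
0  Sales   Tom        2   34          37
1  Legal   Tom       12   45          48
2  Sales   Tom        1   48          51
3     HR   Zoe       10   25          28
4  Legal   Jon       11   57          60
5  Legal  Lena        6   56          59
6  Legal   Gus        4   31          34
7     HR  Lena        0   28          31
8     HR   Jon        1   33          36
9    Eng   Jon       12   47          50
sort by age_plus_3 descending:
    dept  name  reports  age  age_plus_3
4  Legal   Jon       11   57          60
5  Legal  Lena        6   56          59
2  Sales   Tom        1   48          51
9    Eng   Jon       12   47          50
1  Legal   Tom       12   45          48
0  Sales   Tom        2   34          37
8     HR   Jon        1   33          36
6  Legal   Gus        4   31          34
7     HR  Lena        0   28          31
3     HR   Zoe       10   25          28
drop duplicate name (keep=last):
    dept  name  reports  age  age_plus_3
0  Sales   Tom        2   34          37
8     HR   Jon        1   33          36
6  Legal   Gus        4   31          34
7     HR  Lena        0   28          31
3     HR   Zoe       10   25          28
max of column 'reports' → 10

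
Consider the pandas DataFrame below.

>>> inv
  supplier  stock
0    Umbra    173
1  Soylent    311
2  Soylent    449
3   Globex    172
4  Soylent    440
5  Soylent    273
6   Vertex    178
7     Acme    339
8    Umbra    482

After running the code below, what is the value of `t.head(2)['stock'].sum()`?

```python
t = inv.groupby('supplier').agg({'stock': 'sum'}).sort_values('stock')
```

group by supplier, sum of stock:
          stock
supplier       
Acme        339
Globex      172
Soylent    1473
Umbra       655
Vertex      178
sort by stock:
          stock
supplier       
Globex      172
Vertex      178
Acme        339
Umbra       655
Soylent    1473
take first 2 rows:
          stock
supplier       
Globex      172
Vertex      178

350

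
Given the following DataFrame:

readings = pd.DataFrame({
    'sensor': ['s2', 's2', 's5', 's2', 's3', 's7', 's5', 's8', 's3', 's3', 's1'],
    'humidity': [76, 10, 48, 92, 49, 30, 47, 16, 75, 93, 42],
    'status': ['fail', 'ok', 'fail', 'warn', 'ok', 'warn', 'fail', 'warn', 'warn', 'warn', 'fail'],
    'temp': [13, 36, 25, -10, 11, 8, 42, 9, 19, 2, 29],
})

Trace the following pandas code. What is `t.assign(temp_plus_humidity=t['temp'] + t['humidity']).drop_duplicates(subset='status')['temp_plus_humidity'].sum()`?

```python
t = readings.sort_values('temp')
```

sort by temp:
   sensor  humidity status  temp
3      s2        92   warn   -10
9      s3        93   warn     2
5      s7        30   warn     8
7      s8        16   warn     9
4      s3        49     ok    11
0      s2        76   fail    13
8      s3        75   warn    19
2      s5        48   fail    25
10     s1        42   fail    29
1      s2        10     ok    36
6      s5        47   fail    42
add column temp_plus_humidity = t['temp'] + t['humidity']:
   sensor  humidity status  temp  temp_plus_humidity
3      s2        92   warn   -10                  82
9      s3        93   warn     2                  95
5      s7        30   warn     8                  38
7      s8        16   warn     9                  25
4      s3        49     ok    11                  60
0      s2        76   fail    13                  89
8      s3        75   warn    19                  94
2      s5        48   fail    25                  73
10     s1        42   fail    29                  71
1      s2        10     ok    36                  46
6      s5        47   fail    42                  89
drop duplicate status (keep=first):
  sensor  humidity status  temp  temp_plus_humidity
3     s2        92   warn   -10                  82
4     s3        49     ok    11                  60
0     s2        76   fail    13                  89
Then the sum of column 'temp_plus_humidity': 231

231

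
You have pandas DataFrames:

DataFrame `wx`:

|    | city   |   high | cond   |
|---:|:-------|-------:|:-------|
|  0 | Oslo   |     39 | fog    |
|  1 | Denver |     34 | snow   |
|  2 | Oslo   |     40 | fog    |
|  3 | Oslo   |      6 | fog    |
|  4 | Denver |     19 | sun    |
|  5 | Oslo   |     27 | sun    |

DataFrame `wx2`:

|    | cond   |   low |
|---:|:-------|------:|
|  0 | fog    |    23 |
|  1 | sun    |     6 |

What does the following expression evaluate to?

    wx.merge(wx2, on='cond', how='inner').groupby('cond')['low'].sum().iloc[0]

69

merge on 'cond' (how='inner') → 5 rows:
     city  high cond  low
0    Oslo    39  fog   23
1    Oslo    40  fog   23
2    Oslo     6  fog   23
3  Denver    19  sun    6
4    Oslo    27  sun    6
group by cond, sum of low:
cond
fog    69
sun    12
Name: low, dtype: int64
The value at position 0 is 69.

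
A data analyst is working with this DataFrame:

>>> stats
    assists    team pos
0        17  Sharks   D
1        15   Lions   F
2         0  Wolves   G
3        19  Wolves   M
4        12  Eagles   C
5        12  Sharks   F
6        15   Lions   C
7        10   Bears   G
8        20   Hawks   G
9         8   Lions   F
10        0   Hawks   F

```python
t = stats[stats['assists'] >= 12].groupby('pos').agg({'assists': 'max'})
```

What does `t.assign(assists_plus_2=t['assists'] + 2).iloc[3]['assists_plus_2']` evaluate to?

22

filter rows where assists >= 12:
   assists    team pos
0       17  Sharks   D
1       15   Lions   F
3       19  Wolves   M
4       12  Eagles   C
5       12  Sharks   F
6       15   Lions   C
8       20   Hawks   G
group by pos, max of assists:
     assists
pos         
C         15
D         17
F         15
G         20
M         19
add column assists_plus_2 = t['assists'] + 2:
     assists  assists_plus_2
pos                         
C         15              17
D         17              19
F         15              17
G         20              22
M         19              21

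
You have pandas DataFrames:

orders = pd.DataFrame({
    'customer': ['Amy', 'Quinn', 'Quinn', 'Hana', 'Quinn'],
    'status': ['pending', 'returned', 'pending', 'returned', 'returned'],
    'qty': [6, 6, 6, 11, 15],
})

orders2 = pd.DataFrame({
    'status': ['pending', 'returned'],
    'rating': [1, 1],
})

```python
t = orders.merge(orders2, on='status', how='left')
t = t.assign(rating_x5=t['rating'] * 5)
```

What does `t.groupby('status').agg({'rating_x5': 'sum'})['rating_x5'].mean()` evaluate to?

merge on 'status' (how='left') → 5 rows:
  customer    status  qty  rating
0      Amy   pending    6       1
1    Quinn  returned    6       1
2    Quinn   pending    6       1
3     Hana  returned   11       1
4    Quinn  returned   15       1
add column rating_x5 = t['rating'] * 5:
  customer    status  qty  rating  rating_x5
0      Amy   pending    6       1          5
1    Quinn  returned    6       1          5
2    Quinn   pending    6       1          5
3     Hana  returned   11       1          5
4    Quinn  returned   15       1          5
group by status, sum of rating_x5:
          rating_x5
status             
pending          10
returned         15
mean of column 'rating_x5' → 12.5

12.5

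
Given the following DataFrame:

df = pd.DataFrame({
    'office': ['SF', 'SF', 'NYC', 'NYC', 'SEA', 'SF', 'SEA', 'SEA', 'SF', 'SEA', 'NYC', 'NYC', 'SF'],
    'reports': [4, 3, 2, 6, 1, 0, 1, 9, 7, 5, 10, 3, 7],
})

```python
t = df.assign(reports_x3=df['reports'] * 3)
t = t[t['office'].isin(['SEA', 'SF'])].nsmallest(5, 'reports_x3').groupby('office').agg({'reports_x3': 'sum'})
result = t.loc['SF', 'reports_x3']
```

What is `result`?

add column reports_x3 = df['reports'] * 3:
   office  reports  reports_x3
0      SF        4          12
1      SF        3           9
2     NYC        2           6
3     NYC        6          18
4     SEA        1           3
5      SF        0           0
6     SEA        1           3
7     SEA        9          27
8      SF        7          21
9     SEA        5          15
10    NYC       10          30
11    NYC        3           9
12     SF        7          21
filter rows where office in ['SEA', 'SF']:
   office  reports  reports_x3
0      SF        4          12
1      SF        3           9
4     SEA        1           3
5      SF        0           0
6     SEA        1           3
7     SEA        9          27
8      SF        7          21
9     SEA        5          15
12     SF        7          21
take 5 rows with smallest reports_x3:
  office  reports  reports_x3
5     SF        0           0
4    SEA        1           3
6    SEA        1           3
1     SF        3           9
0     SF        4          12
group by office, sum of reports_x3:
        reports_x3
office            
SEA              6
SF              21

21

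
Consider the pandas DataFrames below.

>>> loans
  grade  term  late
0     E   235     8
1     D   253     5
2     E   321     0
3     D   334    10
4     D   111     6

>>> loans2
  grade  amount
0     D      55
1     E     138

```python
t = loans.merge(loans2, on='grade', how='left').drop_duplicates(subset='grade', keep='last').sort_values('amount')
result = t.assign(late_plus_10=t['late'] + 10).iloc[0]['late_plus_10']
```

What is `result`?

16

merge on 'grade' (how='left') → 5 rows:
  grade  term  late  amount
0     E   235     8     138
1     D   253     5      55
2     E   321     0     138
3     D   334    10      55
4     D   111     6      55
drop duplicate grade (keep=last):
  grade  term  late  amount
2     E   321     0     138
4     D   111     6      55
sort by amount:
  grade  term  late  amount
4     D   111     6      55
2     E   321     0     138
add column late_plus_10 = t['late'] + 10:
  grade  term  late  amount  late_plus_10
4     D   111     6      55            16
2     E   321     0     138            10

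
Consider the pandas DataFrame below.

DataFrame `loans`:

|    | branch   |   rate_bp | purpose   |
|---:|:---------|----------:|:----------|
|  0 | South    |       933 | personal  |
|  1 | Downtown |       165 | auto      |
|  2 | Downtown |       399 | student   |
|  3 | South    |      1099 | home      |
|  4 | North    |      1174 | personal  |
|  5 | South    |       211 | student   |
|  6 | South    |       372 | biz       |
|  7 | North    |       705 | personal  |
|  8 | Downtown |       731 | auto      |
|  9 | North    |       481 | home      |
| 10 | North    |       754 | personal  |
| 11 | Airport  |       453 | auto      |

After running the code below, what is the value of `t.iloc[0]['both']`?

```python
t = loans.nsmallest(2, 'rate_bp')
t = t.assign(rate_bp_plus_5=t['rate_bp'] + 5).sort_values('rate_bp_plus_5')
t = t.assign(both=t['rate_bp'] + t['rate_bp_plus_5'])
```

335

take 2 rows with smallest rate_bp:
     branch  rate_bp  purpose
1  Downtown      165     auto
5     South      211  student
add column rate_bp_plus_5 = t['rate_bp'] + 5:
     branch  rate_bp  purpose  rate_bp_plus_5
1  Downtown      165     auto             170
5     South      211  student             216
sort by rate_bp_plus_5:
     branch  rate_bp  purpose  rate_bp_plus_5
1  Downtown      165     auto             170
5     South      211  student             216
add column both = t['rate_bp'] + t['rate_bp_plus_5']:
     branch  rate_bp  purpose  rate_bp_plus_5  both
1  Downtown      165     auto             170   335
5     South      211  student             216   427
Finally, value at position 0, column 'both' = 335.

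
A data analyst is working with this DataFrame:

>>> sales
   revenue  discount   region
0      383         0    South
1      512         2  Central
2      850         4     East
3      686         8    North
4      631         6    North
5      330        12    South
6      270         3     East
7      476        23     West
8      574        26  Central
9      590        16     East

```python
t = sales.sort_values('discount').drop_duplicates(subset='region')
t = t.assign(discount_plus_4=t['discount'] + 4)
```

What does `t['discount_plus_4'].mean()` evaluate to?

sort by discount:
   revenue  discount   region
0      383         0    South
1      512         2  Central
6      270         3     East
2      850         4     East
4      631         6    North
3      686         8    North
5      330        12    South
9      590        16     East
7      476        23     West
8      574        26  Central
drop duplicate region (keep=first):
   revenue  discount   region
0      383         0    South
1      512         2  Central
6      270         3     East
4      631         6    North
7      476        23     West
add column discount_plus_4 = t['discount'] + 4:
   revenue  discount   region  discount_plus_4
0      383         0    South                4
1      512         2  Central                6
6      270         3     East                7
4      631         6    North               10
7      476        23     West               27
Finally, mean of column 'discount_plus_4' = 10.8.

10.8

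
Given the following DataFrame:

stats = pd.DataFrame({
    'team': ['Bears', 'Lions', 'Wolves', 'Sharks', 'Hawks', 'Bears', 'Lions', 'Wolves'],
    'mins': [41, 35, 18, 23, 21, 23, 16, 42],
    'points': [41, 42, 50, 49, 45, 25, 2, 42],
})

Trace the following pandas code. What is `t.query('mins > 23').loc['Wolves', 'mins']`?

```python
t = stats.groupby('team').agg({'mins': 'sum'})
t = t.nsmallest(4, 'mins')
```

group by team, sum of mins:
        mins
team        
Bears     64
Hawks     21
Lions     51
Sharks    23
Wolves    60
take 4 rows with smallest mins:
        mins
team        
Hawks     21
Sharks    23
Lions     51
Wolves    60
filter rows where mins > 23:
        mins
team        
Lions     51
Wolves    60

60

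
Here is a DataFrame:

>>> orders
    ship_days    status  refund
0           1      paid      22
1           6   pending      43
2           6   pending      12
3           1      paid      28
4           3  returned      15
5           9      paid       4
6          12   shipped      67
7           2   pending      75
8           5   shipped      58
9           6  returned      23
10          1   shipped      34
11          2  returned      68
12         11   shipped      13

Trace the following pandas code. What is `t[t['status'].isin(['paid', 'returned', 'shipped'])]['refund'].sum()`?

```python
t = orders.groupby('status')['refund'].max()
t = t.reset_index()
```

group by status, max of refund:
status
paid        28
pending     75
returned    68
shipped     67
Name: refund, dtype: int64
reset_index():
     status  refund
0      paid      28
1   pending      75
2  returned      68
3   shipped      67
filter rows where status in ['paid', 'returned', 'shipped']:
     status  refund
0      paid      28
2  returned      68
3   shipped      67
Hence 163.

163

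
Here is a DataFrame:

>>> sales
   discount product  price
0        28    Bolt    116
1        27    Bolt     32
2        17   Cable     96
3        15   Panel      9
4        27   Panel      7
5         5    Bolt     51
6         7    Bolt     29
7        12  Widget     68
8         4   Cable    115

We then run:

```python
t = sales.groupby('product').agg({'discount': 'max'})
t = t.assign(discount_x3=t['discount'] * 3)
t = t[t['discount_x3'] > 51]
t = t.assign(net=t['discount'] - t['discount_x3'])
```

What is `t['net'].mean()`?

group by product, max of discount:
         discount
product          
Bolt           28
Cable          17
Panel          27
Widget         12
add column discount_x3 = t['discount'] * 3:
         discount  discount_x3
product                       
Bolt           28           84
Cable          17           51
Panel          27           81
Widget         12           36
filter rows where discount_x3 > 51:
         discount  discount_x3
product                       
Bolt           28           84
Panel          27           81
add column net = t['discount'] - t['discount_x3']:
         discount  discount_x3  net
product                            
Bolt           28           84  -56
Panel          27           81  -54
The mean of column 'net' is -55.0.

-55.0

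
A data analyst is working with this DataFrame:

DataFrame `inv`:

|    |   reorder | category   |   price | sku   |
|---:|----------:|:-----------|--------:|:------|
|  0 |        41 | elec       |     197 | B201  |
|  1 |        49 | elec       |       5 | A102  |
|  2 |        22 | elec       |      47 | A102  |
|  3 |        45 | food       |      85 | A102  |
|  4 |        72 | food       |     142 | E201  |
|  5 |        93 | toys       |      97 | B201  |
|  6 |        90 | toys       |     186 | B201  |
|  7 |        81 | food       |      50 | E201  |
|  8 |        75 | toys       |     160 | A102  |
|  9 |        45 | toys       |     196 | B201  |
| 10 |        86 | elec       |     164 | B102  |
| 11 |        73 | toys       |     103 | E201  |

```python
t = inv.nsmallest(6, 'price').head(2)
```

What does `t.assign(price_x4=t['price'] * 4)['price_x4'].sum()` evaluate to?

take 6 rows with smallest price:
    reorder category  price   sku
1        49     elec      5  A102
2        22     elec     47  A102
7        81     food     50  E201
3        45     food     85  A102
5        93     toys     97  B201
11       73     toys    103  E201
take first 2 rows:
   reorder category  price   sku
1       49     elec      5  A102
2       22     elec     47  A102
add column price_x4 = t['price'] * 4:
   reorder category  price   sku  price_x4
1       49     elec      5  A102        20
2       22     elec     47  A102       188

208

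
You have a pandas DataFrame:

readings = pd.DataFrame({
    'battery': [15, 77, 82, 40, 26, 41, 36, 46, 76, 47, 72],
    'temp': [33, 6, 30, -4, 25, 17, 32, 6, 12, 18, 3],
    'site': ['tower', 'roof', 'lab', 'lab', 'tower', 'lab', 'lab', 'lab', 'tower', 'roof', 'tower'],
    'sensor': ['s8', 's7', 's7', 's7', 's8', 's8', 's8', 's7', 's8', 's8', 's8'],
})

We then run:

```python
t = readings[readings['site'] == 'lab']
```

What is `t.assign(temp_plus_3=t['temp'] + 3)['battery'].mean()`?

filter rows where site == 'lab':
   battery  temp site sensor
2       82    30  lab     s7
3       40    -4  lab     s7
5       41    17  lab     s8
6       36    32  lab     s8
7       46     6  lab     s7
add column temp_plus_3 = t['temp'] + 3:
   battery  temp site sensor  temp_plus_3
2       82    30  lab     s7           33
3       40    -4  lab     s7           -1
5       41    17  lab     s8           20
6       36    32  lab     s8           35
7       46     6  lab     s7            9

49.0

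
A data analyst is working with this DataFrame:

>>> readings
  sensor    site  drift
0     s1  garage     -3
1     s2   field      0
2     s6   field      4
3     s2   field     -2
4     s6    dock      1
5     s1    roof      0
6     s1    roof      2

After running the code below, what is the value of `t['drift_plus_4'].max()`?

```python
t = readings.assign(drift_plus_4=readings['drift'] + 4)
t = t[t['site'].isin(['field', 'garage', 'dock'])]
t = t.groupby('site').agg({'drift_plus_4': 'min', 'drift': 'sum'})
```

5

add column drift_plus_4 = readings['drift'] + 4:
  sensor    site  drift  drift_plus_4
0     s1  garage     -3             1
1     s2   field      0             4
2     s6   field      4             8
3     s2   field     -2             2
4     s6    dock      1             5
5     s1    roof      0             4
6     s1    roof      2             6
filter rows where site in ['field', 'garage', 'dock']:
  sensor    site  drift  drift_plus_4
0     s1  garage     -3             1
1     s2   field      0             4
2     s6   field      4             8
3     s2   field     -2             2
4     s6    dock      1             5
group by site: min(drift_plus_4), sum(drift):
        drift_plus_4  drift
site                       
dock               5      1
field              2      2
garage             1     -3
max of column 'drift_plus_4' → 5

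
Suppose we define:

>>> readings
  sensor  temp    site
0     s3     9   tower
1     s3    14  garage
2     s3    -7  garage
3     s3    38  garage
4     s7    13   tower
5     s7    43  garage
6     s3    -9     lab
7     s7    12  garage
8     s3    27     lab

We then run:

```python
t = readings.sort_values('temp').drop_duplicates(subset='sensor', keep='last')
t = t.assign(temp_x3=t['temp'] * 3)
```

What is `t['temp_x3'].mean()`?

121.5

sort by temp:
  sensor  temp    site
6     s3    -9     lab
2     s3    -7  garage
0     s3     9   tower
7     s7    12  garage
4     s7    13   tower
1     s3    14  garage
8     s3    27     lab
3     s3    38  garage
5     s7    43  garage
drop duplicate sensor (keep=last):
  sensor  temp    site
3     s3    38  garage
5     s7    43  garage
add column temp_x3 = t['temp'] * 3:
  sensor  temp    site  temp_x3
3     s3    38  garage      114
5     s7    43  garage      129
mean of column 'temp_x3' → 121.5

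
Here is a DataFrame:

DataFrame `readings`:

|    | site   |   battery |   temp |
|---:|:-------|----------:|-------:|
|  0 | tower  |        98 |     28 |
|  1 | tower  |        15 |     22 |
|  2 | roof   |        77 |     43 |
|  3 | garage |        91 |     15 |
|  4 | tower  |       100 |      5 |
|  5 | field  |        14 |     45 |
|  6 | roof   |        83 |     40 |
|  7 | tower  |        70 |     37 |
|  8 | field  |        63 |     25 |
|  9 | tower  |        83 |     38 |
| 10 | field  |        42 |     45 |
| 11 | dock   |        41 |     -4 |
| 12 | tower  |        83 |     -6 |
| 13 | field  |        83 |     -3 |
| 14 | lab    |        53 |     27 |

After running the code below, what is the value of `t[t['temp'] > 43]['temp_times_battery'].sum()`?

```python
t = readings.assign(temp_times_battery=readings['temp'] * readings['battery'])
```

2520

add column temp_times_battery = readings['temp'] * readings['battery']:
      site  battery  temp  temp_times_battery
0    tower       98    28                2744
1    tower       15    22                 330
2     roof       77    43                3311
3   garage       91    15                1365
4    tower      100     5                 500
5    field       14    45                 630
6     roof       83    40                3320
7    tower       70    37                2590
8    field       63    25                1575
9    tower       83    38                3154
10   field       42    45                1890
11    dock       41    -4                -164
12   tower       83    -6                -498
13   field       83    -3                -249
14     lab       53    27                1431
filter rows where temp > 43:
     site  battery  temp  temp_times_battery
5   field       14    45                 630
10  field       42    45                1890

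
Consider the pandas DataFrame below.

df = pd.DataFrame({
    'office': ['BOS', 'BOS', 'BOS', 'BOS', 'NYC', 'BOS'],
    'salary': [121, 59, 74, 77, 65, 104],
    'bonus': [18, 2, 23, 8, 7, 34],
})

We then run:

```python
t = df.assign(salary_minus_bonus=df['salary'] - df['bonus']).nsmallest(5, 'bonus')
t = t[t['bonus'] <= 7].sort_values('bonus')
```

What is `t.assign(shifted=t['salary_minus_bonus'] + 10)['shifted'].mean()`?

add column salary_minus_bonus = df['salary'] - df['bonus']:
  office  salary  bonus  salary_minus_bonus
0    BOS     121     18                 103
1    BOS      59      2                  57
2    BOS      74     23                  51
3    BOS      77      8                  69
4    NYC      65      7                  58
5    BOS     104     34                  70
take 5 rows with smallest bonus:
  office  salary  bonus  salary_minus_bonus
1    BOS      59      2                  57
4    NYC      65      7                  58
3    BOS      77      8                  69
0    BOS     121     18                 103
2    BOS      74     23                  51
filter rows where bonus <= 7:
  office  salary  bonus  salary_minus_bonus
1    BOS      59      2                  57
4    NYC      65      7                  58
sort by bonus:
  office  salary  bonus  salary_minus_bonus
1    BOS      59      2                  57
4    NYC      65      7                  58
add column shifted = t['salary_minus_bonus'] + 10:
  office  salary  bonus  salary_minus_bonus  shifted
1    BOS      59      2                  57       67
4    NYC      65      7                  58       68
Then the mean of column 'shifted': 67.5

67.5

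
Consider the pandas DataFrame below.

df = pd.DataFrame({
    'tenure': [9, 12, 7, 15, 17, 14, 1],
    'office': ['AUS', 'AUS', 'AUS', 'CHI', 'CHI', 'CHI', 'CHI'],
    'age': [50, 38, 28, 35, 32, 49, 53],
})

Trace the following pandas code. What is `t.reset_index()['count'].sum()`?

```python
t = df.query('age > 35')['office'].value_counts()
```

filter rows where age > 35:
   tenure office  age
0       9    AUS   50
1      12    AUS   38
5      14    CHI   49
6       1    CHI   53
value_counts of office:
office
AUS    2
CHI    2
Name: count, dtype: int64
reset_index():
  office  count
0    AUS      2
1    CHI      2
sum of column 'count' → 4

4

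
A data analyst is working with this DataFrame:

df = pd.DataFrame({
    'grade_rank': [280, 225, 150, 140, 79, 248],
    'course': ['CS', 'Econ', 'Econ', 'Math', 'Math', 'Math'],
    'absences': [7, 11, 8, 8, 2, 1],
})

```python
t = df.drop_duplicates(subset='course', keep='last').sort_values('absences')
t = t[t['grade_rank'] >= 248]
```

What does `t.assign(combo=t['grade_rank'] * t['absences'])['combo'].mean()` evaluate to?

1104.0

drop duplicate course (keep=last):
   grade_rank course  absences
0         280     CS         7
2         150   Econ         8
5         248   Math         1
sort by absences:
   grade_rank course  absences
5         248   Math         1
0         280     CS         7
2         150   Econ         8
filter rows where grade_rank >= 248:
   grade_rank course  absences
5         248   Math         1
0         280     CS         7
add column combo = t['grade_rank'] * t['absences']:
   grade_rank course  absences  combo
5         248   Math         1    248
0         280     CS         7   1960
So mean() = 1104.0.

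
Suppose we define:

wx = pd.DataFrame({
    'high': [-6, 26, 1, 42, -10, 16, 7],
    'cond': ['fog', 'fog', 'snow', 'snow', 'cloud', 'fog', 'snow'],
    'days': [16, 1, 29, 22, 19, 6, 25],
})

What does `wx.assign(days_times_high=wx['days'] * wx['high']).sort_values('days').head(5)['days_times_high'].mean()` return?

add column days_times_high = wx['days'] * wx['high']:
   high   cond  days  days_times_high
0    -6    fog    16              -96
1    26    fog     1               26
2     1   snow    29               29
3    42   snow    22              924
4   -10  cloud    19             -190
5    16    fog     6               96
6     7   snow    25              175
sort by days:
   high   cond  days  days_times_high
1    26    fog     1               26
5    16    fog     6               96
0    -6    fog    16              -96
4   -10  cloud    19             -190
3    42   snow    22              924
6     7   snow    25              175
2     1   snow    29               29
take first 5 rows:
   high   cond  days  days_times_high
1    26    fog     1               26
5    16    fog     6               96
0    -6    fog    16              -96
4   -10  cloud    19             -190
3    42   snow    22              924
Hence 152.0.

152.0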